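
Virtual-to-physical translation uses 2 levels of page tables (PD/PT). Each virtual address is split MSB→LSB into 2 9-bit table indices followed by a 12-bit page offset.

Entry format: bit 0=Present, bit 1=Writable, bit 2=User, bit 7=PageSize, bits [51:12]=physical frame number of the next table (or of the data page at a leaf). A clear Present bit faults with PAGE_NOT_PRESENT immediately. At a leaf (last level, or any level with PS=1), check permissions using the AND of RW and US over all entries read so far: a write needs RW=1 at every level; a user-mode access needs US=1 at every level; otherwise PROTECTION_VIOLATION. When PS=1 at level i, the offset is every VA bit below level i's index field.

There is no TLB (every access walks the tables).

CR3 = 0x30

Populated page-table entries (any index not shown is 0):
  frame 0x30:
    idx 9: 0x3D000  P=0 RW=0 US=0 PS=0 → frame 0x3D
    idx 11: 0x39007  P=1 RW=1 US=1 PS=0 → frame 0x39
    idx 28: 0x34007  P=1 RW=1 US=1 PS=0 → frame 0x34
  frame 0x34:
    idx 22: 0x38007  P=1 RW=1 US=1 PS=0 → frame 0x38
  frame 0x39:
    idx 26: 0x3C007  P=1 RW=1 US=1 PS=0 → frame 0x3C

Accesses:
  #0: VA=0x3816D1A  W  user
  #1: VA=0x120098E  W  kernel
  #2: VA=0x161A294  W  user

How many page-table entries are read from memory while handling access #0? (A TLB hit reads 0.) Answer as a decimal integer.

Walk each access:
#0 VA=0x3816D1A (w,user):
  lvl0: tbl 0x30, slot 28 ⇒ 0x34007 (P1/RW1/US1/PS0)
  lvl1: tbl 0x34, slot 22 ⇒ 0x38007 (P1/RW1/US1/PS0)
  → PA=0x38D1A  (2 entries read)
#1 VA=0x120098E (w,kernel):
  lvl0: tbl 0x30, slot 9 ⇒ 0x3D000 (P0/RW0/US0/PS0)
  → PAGE_NOT_PRESENT  (1 entries read)
#2 VA=0x161A294 (w,user):
  lvl0: tbl 0x30, slot 11 ⇒ 0x39007 (P1/RW1/US1/PS0)
  lvl1: tbl 0x39, slot 26 ⇒ 0x3C007 (P1/RW1/US1/PS0)
  → PA=0x3C294  (2 entries read)

Entries read for #0: 2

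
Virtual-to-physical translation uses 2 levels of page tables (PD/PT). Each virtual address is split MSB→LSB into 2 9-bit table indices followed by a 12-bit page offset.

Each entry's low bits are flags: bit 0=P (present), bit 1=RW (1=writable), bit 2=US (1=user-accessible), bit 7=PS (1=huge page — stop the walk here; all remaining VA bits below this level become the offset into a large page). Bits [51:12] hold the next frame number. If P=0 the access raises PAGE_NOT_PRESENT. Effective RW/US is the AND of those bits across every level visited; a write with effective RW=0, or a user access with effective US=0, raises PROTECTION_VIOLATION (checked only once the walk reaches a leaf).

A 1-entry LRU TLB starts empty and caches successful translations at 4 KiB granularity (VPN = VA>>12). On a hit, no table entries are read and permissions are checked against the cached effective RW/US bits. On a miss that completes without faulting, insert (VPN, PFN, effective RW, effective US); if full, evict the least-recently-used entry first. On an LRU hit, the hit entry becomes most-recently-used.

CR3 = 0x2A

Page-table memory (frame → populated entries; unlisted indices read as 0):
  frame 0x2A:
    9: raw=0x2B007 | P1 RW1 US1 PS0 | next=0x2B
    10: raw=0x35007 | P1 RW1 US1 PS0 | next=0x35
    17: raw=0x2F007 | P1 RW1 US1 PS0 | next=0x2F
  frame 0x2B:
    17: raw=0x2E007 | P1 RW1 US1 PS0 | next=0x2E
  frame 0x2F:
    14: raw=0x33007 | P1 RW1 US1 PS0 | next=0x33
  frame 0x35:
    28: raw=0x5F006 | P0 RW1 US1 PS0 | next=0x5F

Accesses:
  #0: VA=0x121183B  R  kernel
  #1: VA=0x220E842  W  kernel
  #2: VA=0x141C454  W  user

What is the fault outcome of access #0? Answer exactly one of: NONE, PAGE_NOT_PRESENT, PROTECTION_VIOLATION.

Trace:
#0 VA=0x121183B (r,kernel):
  [0] read 0x2A idx=9: raw=0x2B007 flags P=1 W=1 U=1 S=0
  [1] read 0x2B idx=17: raw=0x2E007 flags P=1 W=1 U=1 S=0
  ✓ 0x2E83B  — 2 lookups
#1 VA=0x220E842 (w,kernel):
  [0] read 0x2A idx=17: raw=0x2F007 flags P=1 W=1 U=1 S=0
  [1] read 0x2F idx=14: raw=0x33007 flags P=1 W=1 U=1 S=0
  ✓ 0x33842  — 2 lookups
#2 VA=0x141C454 (w,user):
  [0] read 0x2A idx=10: raw=0x35007 flags P=1 W=1 U=1 S=0
  [1] read 0x35 idx=28: raw=0x5F006 flags P=0 W=1 U=1 S=0
  ⇒ fault: PAGE_NOT_PRESENT  — 2 lookups

Access #0 fault: NONE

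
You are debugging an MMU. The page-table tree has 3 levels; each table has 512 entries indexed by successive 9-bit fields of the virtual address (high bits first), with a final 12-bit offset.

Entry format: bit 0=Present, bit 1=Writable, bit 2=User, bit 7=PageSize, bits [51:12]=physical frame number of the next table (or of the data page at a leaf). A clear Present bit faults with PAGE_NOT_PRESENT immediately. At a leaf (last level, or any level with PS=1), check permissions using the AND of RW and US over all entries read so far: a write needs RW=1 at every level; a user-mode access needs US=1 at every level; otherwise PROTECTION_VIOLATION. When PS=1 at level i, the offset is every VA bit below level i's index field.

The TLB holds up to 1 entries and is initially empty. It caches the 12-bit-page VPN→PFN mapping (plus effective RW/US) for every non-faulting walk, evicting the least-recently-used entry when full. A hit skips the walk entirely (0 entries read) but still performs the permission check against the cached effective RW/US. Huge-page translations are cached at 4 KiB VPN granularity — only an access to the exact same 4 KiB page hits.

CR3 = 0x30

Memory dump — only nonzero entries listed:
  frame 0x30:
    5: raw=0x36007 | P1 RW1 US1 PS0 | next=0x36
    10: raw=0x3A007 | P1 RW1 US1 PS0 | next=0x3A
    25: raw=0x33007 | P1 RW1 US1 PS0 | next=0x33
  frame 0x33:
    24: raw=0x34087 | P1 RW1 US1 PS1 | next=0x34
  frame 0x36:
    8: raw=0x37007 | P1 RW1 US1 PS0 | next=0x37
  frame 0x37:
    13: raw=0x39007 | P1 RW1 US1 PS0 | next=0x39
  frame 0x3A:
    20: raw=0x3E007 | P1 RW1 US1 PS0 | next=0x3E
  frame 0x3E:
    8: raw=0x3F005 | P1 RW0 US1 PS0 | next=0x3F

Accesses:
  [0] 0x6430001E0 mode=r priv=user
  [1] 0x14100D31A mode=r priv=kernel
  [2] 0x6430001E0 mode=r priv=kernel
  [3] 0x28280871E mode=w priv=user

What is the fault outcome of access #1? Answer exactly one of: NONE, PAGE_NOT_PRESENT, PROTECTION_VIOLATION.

Trace:
#0 VA=0x6430001E0 (r,user):
  L0: frame=0x30 idx=25 entry=0x33007 [P=1 RW=1 US=1 PS=0]
  L1: frame=0x33 idx=24 entry=0x34087 [P=1 RW=1 US=1 PS=1]
  → PA=0x341E0 (huge @L1)  (2 entries read)
#1 VA=0x14100D31A (r,kernel):
  L0: frame=0x30 idx=5 entry=0x36007 [P=1 RW=1 US=1 PS=0]
  L1: frame=0x36 idx=8 entry=0x37007 [P=1 RW=1 US=1 PS=0]
  L2: frame=0x37 idx=13 entry=0x39007 [P=1 RW=1 US=1 PS=0]
  → PA=0x3931A  (3 entries read)
#2 VA=0x6430001E0 (r,kernel):
  L0: frame=0x30 idx=25 entry=0x33007 [P=1 RW=1 US=1 PS=0]
  L1: frame=0x33 idx=24 entry=0x34087 [P=1 RW=1 US=1 PS=1]
  → PA=0x341E0 (huge @L1)  (2 entries read)
#3 VA=0x28280871E (w,user):
  L0: frame=0x30 idx=10 entry=0x3A007 [P=1 RW=1 US=1 PS=0]
  L1: frame=0x3A idx=20 entry=0x3E007 [P=1 RW=1 US=1 PS=0]
  L2: frame=0x3E idx=8 entry=0x3F005 [P=1 RW=0 US=1 PS=0]
  → PROTECTION_VIOLATION  (3 entries read)

Access #1 fault: NONE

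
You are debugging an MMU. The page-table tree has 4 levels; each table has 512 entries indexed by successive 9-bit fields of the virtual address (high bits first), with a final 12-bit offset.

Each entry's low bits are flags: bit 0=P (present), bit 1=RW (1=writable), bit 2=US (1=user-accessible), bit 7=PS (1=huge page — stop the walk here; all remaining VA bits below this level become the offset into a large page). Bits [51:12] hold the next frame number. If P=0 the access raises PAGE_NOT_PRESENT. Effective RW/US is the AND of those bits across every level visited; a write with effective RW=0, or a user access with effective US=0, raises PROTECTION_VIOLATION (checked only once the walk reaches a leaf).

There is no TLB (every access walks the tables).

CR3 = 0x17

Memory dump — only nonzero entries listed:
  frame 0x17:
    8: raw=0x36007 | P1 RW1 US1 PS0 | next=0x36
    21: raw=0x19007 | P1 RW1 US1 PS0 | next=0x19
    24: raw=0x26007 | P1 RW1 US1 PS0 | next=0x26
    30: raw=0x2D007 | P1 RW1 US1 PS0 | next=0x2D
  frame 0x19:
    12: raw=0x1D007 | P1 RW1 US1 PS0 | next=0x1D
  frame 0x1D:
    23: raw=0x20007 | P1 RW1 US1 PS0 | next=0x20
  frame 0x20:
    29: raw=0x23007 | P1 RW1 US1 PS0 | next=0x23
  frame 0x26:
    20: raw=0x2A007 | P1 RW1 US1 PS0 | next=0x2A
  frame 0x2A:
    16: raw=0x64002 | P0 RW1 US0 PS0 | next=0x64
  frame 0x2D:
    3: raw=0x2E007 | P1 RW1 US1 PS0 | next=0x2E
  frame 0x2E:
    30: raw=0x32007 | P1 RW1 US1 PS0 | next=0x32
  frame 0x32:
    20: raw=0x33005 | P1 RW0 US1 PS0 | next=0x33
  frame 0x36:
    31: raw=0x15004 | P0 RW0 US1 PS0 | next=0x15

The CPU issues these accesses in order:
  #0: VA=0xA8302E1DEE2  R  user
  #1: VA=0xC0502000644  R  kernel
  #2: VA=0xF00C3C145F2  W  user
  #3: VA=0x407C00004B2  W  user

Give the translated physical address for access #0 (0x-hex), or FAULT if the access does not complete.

Per-access translation:
#0 VA=0xA8302E1DEE2 (r,user):
  [0] read 0x17 idx=21: raw=0x19007 flags P=1 W=1 U=1 S=0
  [1] read 0x19 idx=12: raw=0x1D007 flags P=1 W=1 U=1 S=0
  [2] read 0x1D idx=23: raw=0x20007 flags P=1 W=1 U=1 S=0
  [3] read 0x20 idx=29: raw=0x23007 flags P=1 W=1 U=1 S=0
  ⇒ phys 0x23EE2  [4 reads]
#1 VA=0xC0502000644 (r,kernel):
  [0] read 0x17 idx=24: raw=0x26007 flags P=1 W=1 U=1 S=0
  [1] read 0x26 idx=20: raw=0x2A007 flags P=1 W=1 U=1 S=0
  [2] read 0x2A idx=16: raw=0x64002 flags P=0 W=1 U=0 S=0
  ⇒ fault: PAGE_NOT_PRESENT  — 3 lookups
#2 VA=0xF00C3C145F2 (w,user):
  [0] read 0x17 idx=30: raw=0x2D007 flags P=1 W=1 U=1 S=0
  [1] read 0x2D idx=3: raw=0x2E007 flags P=1 W=1 U=1 S=0
  [2] read 0x2E idx=30: raw=0x32007 flags P=1 W=1 U=1 S=0
  [3] read 0x32 idx=20: raw=0x33005 flags P=1 W=0 U=1 S=0
  ⇒ fault: PROTECTION_VIOLATION  — 4 lookups
#3 VA=0x407C00004B2 (w,user):
  [0] read 0x17 idx=8: raw=0x36007 flags P=1 W=1 U=1 S=0
  [1] read 0x36 idx=31: raw=0x15004 flags P=0 W=0 U=1 S=0
  ⇒ fault: PAGE_NOT_PRESENT  — 2 lookups

Access #0 PA: 0x23EE2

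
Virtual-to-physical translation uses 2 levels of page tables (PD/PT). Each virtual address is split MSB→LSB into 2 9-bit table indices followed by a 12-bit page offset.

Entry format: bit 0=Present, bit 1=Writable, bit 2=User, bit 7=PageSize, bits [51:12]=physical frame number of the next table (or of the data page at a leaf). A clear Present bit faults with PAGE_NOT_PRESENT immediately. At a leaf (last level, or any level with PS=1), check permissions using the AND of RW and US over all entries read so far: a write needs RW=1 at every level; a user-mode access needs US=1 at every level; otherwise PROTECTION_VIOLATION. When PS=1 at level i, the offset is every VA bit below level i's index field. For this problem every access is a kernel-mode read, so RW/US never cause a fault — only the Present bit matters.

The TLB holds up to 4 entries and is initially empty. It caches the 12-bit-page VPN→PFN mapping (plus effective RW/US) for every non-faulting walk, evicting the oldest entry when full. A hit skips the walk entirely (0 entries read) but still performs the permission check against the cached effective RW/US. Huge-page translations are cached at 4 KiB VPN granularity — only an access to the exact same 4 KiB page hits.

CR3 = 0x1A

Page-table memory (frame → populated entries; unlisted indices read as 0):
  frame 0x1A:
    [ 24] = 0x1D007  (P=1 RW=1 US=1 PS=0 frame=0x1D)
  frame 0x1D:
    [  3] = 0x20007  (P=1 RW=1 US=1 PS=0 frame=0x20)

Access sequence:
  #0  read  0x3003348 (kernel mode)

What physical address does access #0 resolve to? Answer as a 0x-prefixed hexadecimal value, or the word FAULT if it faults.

Per-access translation:
#0 VA=0x3003348 (r,kernel):
  lvl0: tbl 0x1A, slot 24 ⇒ 0x1D007 (P1/RW1/US1/PS0)
  lvl1: tbl 0x1D, slot 3 ⇒ 0x20007 (P1/RW1/US1/PS0)
  ✓ 0x20348  — 2 lookups

Access #0 PA: 0x20348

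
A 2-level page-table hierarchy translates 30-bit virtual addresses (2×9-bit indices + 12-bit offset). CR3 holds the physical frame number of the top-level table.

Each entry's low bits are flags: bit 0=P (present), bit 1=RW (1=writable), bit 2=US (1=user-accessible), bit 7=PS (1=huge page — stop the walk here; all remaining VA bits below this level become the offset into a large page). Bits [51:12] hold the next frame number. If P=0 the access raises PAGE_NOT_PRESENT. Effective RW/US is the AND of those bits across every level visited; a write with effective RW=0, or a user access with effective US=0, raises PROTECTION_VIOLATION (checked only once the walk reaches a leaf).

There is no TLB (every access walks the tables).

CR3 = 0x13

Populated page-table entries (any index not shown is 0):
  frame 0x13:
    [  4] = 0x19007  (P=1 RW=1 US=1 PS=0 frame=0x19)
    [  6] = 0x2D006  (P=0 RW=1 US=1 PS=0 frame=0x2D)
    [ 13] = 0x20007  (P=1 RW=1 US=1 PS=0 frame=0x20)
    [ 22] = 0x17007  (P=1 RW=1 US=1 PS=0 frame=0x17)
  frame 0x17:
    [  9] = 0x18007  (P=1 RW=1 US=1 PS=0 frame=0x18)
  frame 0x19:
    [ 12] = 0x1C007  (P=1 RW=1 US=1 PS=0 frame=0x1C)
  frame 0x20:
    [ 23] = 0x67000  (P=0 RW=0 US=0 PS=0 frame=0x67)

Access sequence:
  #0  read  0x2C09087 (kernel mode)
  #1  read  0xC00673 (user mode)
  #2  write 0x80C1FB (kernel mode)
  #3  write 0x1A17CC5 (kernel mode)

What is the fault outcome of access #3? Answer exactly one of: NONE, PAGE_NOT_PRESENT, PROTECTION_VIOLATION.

Trace:
#0 VA=0x2C09087 (r,kernel):
  L0: frame=0x13 idx=22 entry=0x17007 [P=1 RW=1 US=1 PS=0]
  L1: frame=0x17 idx=9 entry=0x18007 [P=1 RW=1 US=1 PS=0]
  → PA=0x18087  (2 entries read)
#1 VA=0xC00673 (r,user):
  L0: frame=0x13 idx=6 entry=0x2D006 [P=0 RW=1 US=1 PS=0]
  ⇒ fault: PAGE_NOT_PRESENT  — 1 lookups
#2 VA=0x80C1FB (w,kernel):
  L0: frame=0x13 idx=4 entry=0x19007 [P=1 RW=1 US=1 PS=0]
  L1: frame=0x19 idx=12 entry=0x1C007 [P=1 RW=1 US=1 PS=0]
  → PA=0x1C1FB  (2 entries read)
#3 VA=0x1A17CC5 (w,kernel):
  L0: frame=0x13 idx=13 entry=0x20007 [P=1 RW=1 US=1 PS=0]
  L1: frame=0x20 idx=23 entry=0x67000 [P=0 RW=0 US=0 PS=0]
  ⇒ fault: PAGE_NOT_PRESENT  — 2 lookups

Access #3 fault: PAGE_NOT_PRESENT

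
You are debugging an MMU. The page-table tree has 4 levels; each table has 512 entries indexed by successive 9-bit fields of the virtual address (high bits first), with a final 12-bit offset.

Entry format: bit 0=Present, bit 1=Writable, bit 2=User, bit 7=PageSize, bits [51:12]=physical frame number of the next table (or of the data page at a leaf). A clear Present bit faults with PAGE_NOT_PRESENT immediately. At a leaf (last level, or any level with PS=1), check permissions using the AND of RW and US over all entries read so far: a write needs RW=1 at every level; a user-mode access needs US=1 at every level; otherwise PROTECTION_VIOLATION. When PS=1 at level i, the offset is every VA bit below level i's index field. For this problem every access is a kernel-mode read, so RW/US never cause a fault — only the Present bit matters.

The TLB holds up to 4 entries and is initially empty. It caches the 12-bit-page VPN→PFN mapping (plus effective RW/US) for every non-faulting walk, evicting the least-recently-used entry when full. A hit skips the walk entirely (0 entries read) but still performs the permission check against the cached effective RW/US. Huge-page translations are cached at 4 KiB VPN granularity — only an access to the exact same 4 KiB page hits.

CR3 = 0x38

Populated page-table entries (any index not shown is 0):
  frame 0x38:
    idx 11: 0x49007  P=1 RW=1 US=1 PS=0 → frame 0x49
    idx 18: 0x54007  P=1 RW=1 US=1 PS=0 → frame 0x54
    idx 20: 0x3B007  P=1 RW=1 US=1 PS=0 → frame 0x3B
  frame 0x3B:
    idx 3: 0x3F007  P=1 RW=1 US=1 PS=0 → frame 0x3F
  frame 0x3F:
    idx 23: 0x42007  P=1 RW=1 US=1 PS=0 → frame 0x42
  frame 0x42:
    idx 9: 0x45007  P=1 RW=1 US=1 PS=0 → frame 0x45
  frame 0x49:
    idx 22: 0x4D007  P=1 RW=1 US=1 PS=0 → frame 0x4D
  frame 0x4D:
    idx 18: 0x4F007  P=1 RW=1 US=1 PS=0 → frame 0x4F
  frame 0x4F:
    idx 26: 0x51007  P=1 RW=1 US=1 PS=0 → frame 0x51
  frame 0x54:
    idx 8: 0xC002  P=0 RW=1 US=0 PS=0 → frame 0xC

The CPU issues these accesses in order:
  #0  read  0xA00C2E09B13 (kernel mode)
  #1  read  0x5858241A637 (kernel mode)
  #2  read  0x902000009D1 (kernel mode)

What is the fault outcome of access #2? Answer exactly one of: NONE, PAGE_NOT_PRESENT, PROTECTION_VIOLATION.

Walk each access:
#0 VA=0xA00C2E09B13 (r,kernel):
  L0 @0x38[20] → 0x3B007  P=1,RW=1,US=1,PS=0
  L1 @0x3B[3] → 0x3F007  P=1,RW=1,US=1,PS=0
  L2 @0x3F[23] → 0x42007  P=1,RW=1,US=1,PS=0
  L3 @0x42[9] → 0x45007  P=1,RW=1,US=1,PS=0
  → PA=0x45B13  (4 entries read)
#1 VA=0x5858241A637 (r,kernel):
  L0 @0x38[11] → 0x49007  P=1,RW=1,US=1,PS=0
  L1 @0x49[22] → 0x4D007  P=1,RW=1,US=1,PS=0
  L2 @0x4D[18] → 0x4F007  P=1,RW=1,US=1,PS=0
  L3 @0x4F[26] → 0x51007  P=1,RW=1,US=1,PS=0
  → PA=0x51637  (4 entries read)
#2 VA=0x902000009D1 (r,kernel):
  L0 @0x38[18] → 0x54007  P=1,RW=1,US=1,PS=0
  L1 @0x54[8] → 0xC002  P=0,RW=1,US=0,PS=0
  ✗ PAGE_NOT_PRESENT  [2 reads]

Access #2 fault: PAGE_NOT_PRESENT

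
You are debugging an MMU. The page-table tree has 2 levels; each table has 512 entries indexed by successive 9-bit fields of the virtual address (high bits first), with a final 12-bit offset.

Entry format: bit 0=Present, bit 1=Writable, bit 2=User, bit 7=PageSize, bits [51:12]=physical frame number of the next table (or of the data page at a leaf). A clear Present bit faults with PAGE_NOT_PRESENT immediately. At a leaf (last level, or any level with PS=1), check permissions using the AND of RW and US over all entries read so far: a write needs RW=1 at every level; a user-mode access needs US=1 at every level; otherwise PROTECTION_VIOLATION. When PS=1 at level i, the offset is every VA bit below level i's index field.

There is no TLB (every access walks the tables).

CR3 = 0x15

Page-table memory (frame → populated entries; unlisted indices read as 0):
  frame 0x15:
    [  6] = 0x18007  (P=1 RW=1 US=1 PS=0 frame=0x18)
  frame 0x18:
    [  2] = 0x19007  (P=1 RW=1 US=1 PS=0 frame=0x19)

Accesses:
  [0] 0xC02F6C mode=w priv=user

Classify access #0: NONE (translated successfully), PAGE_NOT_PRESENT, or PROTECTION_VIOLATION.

Per-access translation:
#0 VA=0xC02F6C (w,user):
  [0] read 0x15 idx=6: raw=0x18007 flags P=1 W=1 U=1 S=0
  [1] read 0x18 idx=2: raw=0x19007 flags P=1 W=1 U=1 S=0
  ✓ 0x19F6C  — 2 lookups

Access #0 fault: NONE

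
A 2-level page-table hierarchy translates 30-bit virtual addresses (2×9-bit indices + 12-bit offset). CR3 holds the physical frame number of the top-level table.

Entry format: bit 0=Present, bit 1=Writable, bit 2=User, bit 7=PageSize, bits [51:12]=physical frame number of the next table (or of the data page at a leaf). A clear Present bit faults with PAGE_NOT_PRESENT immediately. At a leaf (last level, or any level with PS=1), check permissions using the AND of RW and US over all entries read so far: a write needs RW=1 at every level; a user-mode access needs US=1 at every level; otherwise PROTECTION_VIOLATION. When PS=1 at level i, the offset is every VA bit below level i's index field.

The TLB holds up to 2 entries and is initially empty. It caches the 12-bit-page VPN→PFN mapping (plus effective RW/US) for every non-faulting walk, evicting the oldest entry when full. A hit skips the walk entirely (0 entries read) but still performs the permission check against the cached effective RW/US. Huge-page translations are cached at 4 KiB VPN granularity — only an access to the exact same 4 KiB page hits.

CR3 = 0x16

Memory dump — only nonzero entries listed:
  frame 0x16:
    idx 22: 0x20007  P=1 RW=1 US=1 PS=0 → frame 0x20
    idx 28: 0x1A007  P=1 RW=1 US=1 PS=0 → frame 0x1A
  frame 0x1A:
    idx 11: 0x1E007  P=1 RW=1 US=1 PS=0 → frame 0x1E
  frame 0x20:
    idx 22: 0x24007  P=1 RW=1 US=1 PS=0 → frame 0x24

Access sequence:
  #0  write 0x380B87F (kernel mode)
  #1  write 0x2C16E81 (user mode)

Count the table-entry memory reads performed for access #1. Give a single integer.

Per-access translation:
#0 VA=0x380B87F (w,kernel):
  L0: frame=0x16 idx=28 entry=0x1A007 [P=1 RW=1 US=1 PS=0]
  L1: frame=0x1A idx=11 entry=0x1E007 [P=1 RW=1 US=1 PS=0]
  → PA=0x1E87F  (2 entries read)
#1 VA=0x2C16E81 (w,user):
  L0: frame=0x16 idx=22 entry=0x20007 [P=1 RW=1 US=1 PS=0]
  L1: frame=0x20 idx=22 entry=0x24007 [P=1 RW=1 US=1 PS=0]
  → PA=0x24E81  (2 entries read)

Entries read for #1: 2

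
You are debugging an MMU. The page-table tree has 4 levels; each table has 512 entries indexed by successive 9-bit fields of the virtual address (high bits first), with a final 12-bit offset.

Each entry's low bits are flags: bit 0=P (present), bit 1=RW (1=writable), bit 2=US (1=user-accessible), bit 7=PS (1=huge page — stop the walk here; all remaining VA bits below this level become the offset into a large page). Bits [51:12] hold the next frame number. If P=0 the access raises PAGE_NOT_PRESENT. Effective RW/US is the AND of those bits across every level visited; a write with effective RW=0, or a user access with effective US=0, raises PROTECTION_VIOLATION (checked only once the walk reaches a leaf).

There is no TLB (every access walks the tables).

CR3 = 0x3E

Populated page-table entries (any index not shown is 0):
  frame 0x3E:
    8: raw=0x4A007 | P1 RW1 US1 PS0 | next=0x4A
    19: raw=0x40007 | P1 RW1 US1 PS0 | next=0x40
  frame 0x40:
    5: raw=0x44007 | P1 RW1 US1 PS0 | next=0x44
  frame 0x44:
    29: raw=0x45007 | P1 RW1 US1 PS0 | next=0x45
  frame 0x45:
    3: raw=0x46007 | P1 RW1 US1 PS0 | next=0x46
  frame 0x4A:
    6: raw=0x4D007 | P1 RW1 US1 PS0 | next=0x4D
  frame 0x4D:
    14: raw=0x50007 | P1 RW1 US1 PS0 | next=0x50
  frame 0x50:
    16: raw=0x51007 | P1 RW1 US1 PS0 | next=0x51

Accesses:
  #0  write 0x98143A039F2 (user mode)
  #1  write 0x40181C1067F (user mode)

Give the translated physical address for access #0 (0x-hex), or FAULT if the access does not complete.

Walk each access:
#0 VA=0x98143A039F2 (w,user):
  L0 @0x3E[19] → 0x40007  P=1,RW=1,US=1,PS=0
  L1 @0x40[5] → 0x44007  P=1,RW=1,US=1,PS=0
  L2 @0x44[29] → 0x45007  P=1,RW=1,US=1,PS=0
  L3 @0x45[3] → 0x46007  P=1,RW=1,US=1,PS=0
  → PA=0x469F2  (4 entries read)
#1 VA=0x40181C1067F (w,user):
  L0 @0x3E[8] → 0x4A007  P=1,RW=1,US=1,PS=0
  L1 @0x4A[6] → 0x4D007  P=1,RW=1,US=1,PS=0
  L2 @0x4D[14] → 0x50007  P=1,RW=1,US=1,PS=0
  L3 @0x50[16] → 0x51007  P=1,RW=1,US=1,PS=0
  → PA=0x5167F  (4 entries read)

Access #0 PA: 0x469F2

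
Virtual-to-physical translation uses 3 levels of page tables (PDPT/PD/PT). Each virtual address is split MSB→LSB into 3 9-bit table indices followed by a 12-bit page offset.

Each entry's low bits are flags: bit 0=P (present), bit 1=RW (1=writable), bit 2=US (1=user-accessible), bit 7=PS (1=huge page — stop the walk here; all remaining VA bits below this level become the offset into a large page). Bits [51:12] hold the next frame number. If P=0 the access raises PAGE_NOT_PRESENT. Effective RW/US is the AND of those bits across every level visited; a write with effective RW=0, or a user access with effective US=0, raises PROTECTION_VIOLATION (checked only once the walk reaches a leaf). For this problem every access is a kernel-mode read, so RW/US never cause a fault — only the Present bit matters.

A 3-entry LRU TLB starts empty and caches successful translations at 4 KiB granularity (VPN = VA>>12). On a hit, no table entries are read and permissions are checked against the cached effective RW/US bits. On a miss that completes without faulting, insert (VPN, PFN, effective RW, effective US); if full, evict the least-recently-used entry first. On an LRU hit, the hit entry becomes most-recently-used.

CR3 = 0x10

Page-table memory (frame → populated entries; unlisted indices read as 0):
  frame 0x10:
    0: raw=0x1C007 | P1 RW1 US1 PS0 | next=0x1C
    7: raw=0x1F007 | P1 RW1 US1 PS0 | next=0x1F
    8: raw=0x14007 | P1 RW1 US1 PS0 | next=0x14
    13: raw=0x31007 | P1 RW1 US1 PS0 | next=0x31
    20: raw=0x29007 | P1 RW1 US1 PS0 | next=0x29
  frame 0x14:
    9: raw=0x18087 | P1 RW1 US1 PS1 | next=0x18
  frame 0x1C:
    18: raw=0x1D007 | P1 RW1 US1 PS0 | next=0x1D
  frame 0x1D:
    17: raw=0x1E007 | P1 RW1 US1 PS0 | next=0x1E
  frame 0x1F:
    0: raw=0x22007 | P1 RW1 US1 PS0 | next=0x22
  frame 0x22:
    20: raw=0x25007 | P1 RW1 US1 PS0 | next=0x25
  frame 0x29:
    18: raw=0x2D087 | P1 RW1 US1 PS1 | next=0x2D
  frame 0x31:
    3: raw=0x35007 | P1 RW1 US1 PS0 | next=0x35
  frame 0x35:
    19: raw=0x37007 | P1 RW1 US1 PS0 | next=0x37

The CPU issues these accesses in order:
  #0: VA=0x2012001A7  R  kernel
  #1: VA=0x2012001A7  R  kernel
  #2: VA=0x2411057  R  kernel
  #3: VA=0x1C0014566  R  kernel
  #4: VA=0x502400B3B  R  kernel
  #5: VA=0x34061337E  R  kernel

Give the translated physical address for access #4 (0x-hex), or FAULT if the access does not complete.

Per-access translation:
#0 VA=0x2012001A7 (r,kernel):
  lvl0: tbl 0x10, slot 8 ⇒ 0x14007 (P1/RW1/US1/PS0)
  lvl1: tbl 0x14, slot 9 ⇒ 0x18087 (P1/RW1/US1/PS1)
  → PA=0x181A7 (huge @L1)  (2 entries read)
#1 VA=0x2012001A7 (r,kernel):
  TLB hit vpn=0x201200 → PA=0x181A7
#2 VA=0x2411057 (r,kernel):
  lvl0: tbl 0x10, slot 0 ⇒ 0x1C007 (P1/RW1/US1/PS0)
  lvl1: tbl 0x1C, slot 18 ⇒ 0x1D007 (P1/RW1/US1/PS0)
  lvl2: tbl 0x1D, slot 17 ⇒ 0x1E007 (P1/RW1/US1/PS0)
  → PA=0x1E057  (3 entries read)
#3 VA=0x1C0014566 (r,kernel):
  lvl0: tbl 0x10, slot 7 ⇒ 0x1F007 (P1/RW1/US1/PS0)
  lvl1: tbl 0x1F, slot 0 ⇒ 0x22007 (P1/RW1/US1/PS0)
  lvl2: tbl 0x22, slot 20 ⇒ 0x25007 (P1/RW1/US1/PS0)
  → PA=0x25566  (3 entries read)
#4 VA=0x502400B3B (r,kernel):
  lvl0: tbl 0x10, slot 20 ⇒ 0x29007 (P1/RW1/US1/PS0)
  lvl1: tbl 0x29, slot 18 ⇒ 0x2D087 (P1/RW1/US1/PS1)
  → PA=0x2DB3B (huge @L1)  (2 entries read)
#5 VA=0x34061337E (r,kernel):
  lvl0: tbl 0x10, slot 13 ⇒ 0x31007 (P1/RW1/US1/PS0)
  lvl1: tbl 0x31, slot 3 ⇒ 0x35007 (P1/RW1/US1/PS0)
  lvl2: tbl 0x35, slot 19 ⇒ 0x37007 (P1/RW1/US1/PS0)
  → PA=0x3737E  (3 entries read)

Access #4 PA: 0x2DB3B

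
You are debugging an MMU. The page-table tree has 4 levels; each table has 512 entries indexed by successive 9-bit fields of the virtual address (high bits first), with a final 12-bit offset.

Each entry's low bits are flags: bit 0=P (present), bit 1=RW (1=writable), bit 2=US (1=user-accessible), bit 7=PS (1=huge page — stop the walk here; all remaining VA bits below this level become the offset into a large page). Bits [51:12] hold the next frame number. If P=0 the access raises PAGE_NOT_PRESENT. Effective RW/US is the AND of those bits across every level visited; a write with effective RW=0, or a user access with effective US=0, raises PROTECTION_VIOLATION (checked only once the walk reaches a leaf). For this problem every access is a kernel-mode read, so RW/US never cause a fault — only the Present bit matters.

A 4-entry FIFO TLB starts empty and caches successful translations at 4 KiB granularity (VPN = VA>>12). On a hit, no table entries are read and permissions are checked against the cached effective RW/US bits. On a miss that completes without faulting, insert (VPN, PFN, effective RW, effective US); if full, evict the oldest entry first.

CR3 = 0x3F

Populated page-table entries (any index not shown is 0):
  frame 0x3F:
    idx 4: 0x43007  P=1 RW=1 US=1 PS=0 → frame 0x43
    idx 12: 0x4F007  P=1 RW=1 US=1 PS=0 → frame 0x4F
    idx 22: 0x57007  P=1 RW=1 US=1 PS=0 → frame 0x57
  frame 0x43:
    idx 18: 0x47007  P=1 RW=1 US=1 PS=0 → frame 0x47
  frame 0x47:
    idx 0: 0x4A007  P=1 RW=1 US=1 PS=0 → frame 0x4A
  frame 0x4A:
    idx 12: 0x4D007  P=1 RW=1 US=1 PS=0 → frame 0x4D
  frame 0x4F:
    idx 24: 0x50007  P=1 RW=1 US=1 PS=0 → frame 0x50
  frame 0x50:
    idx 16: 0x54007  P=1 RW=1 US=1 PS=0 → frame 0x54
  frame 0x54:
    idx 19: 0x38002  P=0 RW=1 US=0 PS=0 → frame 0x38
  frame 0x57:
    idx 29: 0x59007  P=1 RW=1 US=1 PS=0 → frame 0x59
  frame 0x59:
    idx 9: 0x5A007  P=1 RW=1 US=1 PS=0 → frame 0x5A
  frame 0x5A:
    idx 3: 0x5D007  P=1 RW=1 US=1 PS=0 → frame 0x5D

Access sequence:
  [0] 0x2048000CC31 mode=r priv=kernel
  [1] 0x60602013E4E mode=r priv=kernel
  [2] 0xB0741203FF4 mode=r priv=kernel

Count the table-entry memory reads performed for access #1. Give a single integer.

Trace:
#0 VA=0x2048000CC31 (r,kernel):
  lvl0: tbl 0x3F, slot 4 ⇒ 0x43007 (P1/RW1/US1/PS0)
  lvl1: tbl 0x43, slot 18 ⇒ 0x47007 (P1/RW1/US1/PS0)
  lvl2: tbl 0x47, slot 0 ⇒ 0x4A007 (P1/RW1/US1/PS0)
  lvl3: tbl 0x4A, slot 12 ⇒ 0x4D007 (P1/RW1/US1/PS0)
  ✓ 0x4DC31  — 4 lookups
#1 VA=0x60602013E4E (r,kernel):
  lvl0: tbl 0x3F, slot 12 ⇒ 0x4F007 (P1/RW1/US1/PS0)
  lvl1: tbl 0x4F, slot 24 ⇒ 0x50007 (P1/RW1/US1/PS0)
  lvl2: tbl 0x50, slot 16 ⇒ 0x54007 (P1/RW1/US1/PS0)
  lvl3: tbl 0x54, slot 19 ⇒ 0x38002 (P0/RW1/US0/PS0)
  ✗ PAGE_NOT_PRESENT  [4 reads]
#2 VA=0xB0741203FF4 (r,kernel):
  lvl0: tbl 0x3F, slot 22 ⇒ 0x57007 (P1/RW1/US1/PS0)
  lvl1: tbl 0x57, slot 29 ⇒ 0x59007 (P1/RW1/US1/PS0)
  lvl2: tbl 0x59, slot 9 ⇒ 0x5A007 (P1/RW1/US1/PS0)
  lvl3: tbl 0x5A, slot 3 ⇒ 0x5D007 (P1/RW1/US1/PS0)
  ✓ 0x5DFF4  — 4 lookups

Entries read for #1: 4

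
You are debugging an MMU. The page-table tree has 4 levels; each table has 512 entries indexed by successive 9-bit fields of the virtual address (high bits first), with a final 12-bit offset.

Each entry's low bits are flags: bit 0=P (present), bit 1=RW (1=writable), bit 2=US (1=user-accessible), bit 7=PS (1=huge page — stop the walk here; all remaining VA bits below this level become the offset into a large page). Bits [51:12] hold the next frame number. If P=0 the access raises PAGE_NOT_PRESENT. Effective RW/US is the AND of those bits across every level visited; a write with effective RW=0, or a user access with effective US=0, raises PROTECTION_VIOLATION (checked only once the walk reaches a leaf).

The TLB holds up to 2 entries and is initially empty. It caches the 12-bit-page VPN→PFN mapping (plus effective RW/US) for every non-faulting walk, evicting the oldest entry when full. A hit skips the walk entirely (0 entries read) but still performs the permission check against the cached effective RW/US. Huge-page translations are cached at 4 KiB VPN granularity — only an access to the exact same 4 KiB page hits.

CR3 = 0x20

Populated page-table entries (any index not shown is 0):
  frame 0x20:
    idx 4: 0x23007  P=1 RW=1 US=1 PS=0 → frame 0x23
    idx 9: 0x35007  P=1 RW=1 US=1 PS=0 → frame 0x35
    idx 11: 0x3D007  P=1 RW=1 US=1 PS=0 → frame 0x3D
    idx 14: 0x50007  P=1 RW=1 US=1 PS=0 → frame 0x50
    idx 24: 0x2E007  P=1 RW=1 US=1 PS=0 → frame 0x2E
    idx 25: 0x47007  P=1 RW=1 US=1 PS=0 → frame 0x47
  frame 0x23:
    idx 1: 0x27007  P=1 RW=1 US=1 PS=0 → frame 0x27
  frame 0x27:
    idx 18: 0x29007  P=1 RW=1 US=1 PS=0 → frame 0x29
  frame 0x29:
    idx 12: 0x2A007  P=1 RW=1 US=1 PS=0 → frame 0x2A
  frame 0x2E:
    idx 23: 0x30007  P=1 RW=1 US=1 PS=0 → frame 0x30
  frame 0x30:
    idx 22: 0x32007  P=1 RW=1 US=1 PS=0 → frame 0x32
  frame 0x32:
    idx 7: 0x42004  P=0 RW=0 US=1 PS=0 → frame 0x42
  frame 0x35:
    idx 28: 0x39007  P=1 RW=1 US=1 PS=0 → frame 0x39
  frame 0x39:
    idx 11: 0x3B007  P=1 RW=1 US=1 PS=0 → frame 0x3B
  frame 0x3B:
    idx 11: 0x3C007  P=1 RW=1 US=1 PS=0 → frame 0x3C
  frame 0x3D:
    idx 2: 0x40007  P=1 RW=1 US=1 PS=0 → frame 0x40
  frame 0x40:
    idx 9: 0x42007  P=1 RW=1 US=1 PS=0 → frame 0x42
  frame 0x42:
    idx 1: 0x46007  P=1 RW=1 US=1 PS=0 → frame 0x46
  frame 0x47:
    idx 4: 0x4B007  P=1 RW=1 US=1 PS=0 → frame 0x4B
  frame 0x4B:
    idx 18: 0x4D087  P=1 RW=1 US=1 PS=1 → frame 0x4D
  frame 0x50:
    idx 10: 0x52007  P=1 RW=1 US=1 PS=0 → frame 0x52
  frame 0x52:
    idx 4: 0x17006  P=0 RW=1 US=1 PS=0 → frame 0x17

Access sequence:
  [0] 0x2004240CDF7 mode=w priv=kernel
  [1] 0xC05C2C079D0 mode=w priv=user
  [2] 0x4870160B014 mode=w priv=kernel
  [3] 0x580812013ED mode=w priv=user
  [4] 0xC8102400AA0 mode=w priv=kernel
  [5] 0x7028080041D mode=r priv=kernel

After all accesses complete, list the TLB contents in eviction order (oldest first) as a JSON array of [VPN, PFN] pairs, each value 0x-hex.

Trace:
#0 VA=0x2004240CDF7 (w,kernel):
  L0 @0x20[4] → 0x23007  P=1,RW=1,US=1,PS=0
  L1 @0x23[1] → 0x27007  P=1,RW=1,US=1,PS=0
  L2 @0x27[18] → 0x29007  P=1,RW=1,US=1,PS=0
  L3 @0x29[12] → 0x2A007  P=1,RW=1,US=1,PS=0
  ⇒ phys 0x2ADF7  [4 reads]
#1 VA=0xC05C2C079D0 (w,user):
  L0 @0x20[24] → 0x2E007  P=1,RW=1,US=1,PS=0
  L1 @0x2E[23] → 0x30007  P=1,RW=1,US=1,PS=0
  L2 @0x30[22] → 0x32007  P=1,RW=1,US=1,PS=0
  L3 @0x32[7] → 0x42004  P=0,RW=0,US=1,PS=0
  ⇒ fault: PAGE_NOT_PRESENT  — 4 lookups
#2 VA=0x4870160B014 (w,kernel):
  L0 @0x20[9] → 0x35007  P=1,RW=1,US=1,PS=0
  L1 @0x35[28] → 0x39007  P=1,RW=1,US=1,PS=0
  L2 @0x39[11] → 0x3B007  P=1,RW=1,US=1,PS=0
  L3 @0x3B[11] → 0x3C007  P=1,RW=1,US=1,PS=0
  ⇒ phys 0x3C014  [4 reads]
#3 VA=0x580812013ED (w,user):
  L0 @0x20[11] → 0x3D007  P=1,RW=1,US=1,PS=0
  L1 @0x3D[2] → 0x40007  P=1,RW=1,US=1,PS=0
  L2 @0x40[9] → 0x42007  P=1,RW=1,US=1,PS=0
  L3 @0x42[1] → 0x46007  P=1,RW=1,US=1,PS=0
  ⇒ phys 0x463ED  [4 reads]
#4 VA=0xC8102400AA0 (w,kernel):
  L0 @0x20[25] → 0x47007  P=1,RW=1,US=1,PS=0
  L1 @0x47[4] → 0x4B007  P=1,RW=1,US=1,PS=0
  L2 @0x4B[18] → 0x4D087  P=1,RW=1,US=1,PS=1
  ⇒ phys 0x4DAA0 (huge @L2)  [3 reads]
#5 VA=0x7028080041D (r,kernel):
  L0 @0x20[14] → 0x50007  P=1,RW=1,US=1,PS=0
  L1 @0x50[10] → 0x52007  P=1,RW=1,US=1,PS=0
  L2 @0x52[4] → 0x17006  P=0,RW=1,US=1,PS=0
  ⇒ fault: PAGE_NOT_PRESENT  — 3 lookups

TLB: [["0x58081201", "0x46"], ["0xC8102400", "0x4D"]]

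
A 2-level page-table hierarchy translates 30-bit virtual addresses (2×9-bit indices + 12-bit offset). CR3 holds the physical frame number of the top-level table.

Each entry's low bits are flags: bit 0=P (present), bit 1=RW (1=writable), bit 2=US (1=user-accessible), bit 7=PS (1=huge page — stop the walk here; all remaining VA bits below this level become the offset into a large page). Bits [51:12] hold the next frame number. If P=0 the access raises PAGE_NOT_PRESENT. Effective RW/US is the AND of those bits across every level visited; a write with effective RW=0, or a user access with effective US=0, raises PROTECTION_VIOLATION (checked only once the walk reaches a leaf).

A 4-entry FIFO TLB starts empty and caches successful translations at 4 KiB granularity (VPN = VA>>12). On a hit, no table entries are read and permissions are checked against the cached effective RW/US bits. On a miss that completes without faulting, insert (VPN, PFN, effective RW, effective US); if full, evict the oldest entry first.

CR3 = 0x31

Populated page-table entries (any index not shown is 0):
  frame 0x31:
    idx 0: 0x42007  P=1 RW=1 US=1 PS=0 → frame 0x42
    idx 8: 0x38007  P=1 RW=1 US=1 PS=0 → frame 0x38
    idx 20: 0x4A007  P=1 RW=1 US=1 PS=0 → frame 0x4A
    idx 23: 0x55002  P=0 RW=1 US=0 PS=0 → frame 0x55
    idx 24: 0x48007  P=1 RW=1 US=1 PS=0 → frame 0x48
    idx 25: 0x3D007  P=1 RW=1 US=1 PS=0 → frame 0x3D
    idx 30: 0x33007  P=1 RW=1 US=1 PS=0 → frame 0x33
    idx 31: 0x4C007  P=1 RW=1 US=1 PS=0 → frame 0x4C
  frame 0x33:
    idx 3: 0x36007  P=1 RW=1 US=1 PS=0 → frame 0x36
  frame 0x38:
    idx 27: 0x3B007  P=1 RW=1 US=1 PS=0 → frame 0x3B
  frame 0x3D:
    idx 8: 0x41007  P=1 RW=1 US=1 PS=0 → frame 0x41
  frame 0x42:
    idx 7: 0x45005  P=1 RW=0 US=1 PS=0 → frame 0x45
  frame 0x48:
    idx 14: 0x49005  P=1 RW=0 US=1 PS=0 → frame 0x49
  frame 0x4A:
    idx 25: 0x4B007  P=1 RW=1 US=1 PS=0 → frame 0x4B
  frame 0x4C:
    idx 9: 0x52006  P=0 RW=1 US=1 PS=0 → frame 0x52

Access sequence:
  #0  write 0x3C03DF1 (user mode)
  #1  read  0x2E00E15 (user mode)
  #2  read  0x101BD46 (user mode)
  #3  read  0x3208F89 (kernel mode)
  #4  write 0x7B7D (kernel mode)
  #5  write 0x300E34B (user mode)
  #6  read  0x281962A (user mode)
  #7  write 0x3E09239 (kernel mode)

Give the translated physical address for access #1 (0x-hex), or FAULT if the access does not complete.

Per-access translation:
#0 VA=0x3C03DF1 (w,user):
  L0: frame=0x31 idx=30 entry=0x33007 [P=1 RW=1 US=1 PS=0]
  L1: frame=0x33 idx=3 entry=0x36007 [P=1 RW=1 US=1 PS=0]
  ✓ 0x36DF1  — 2 lookups
#1 VA=0x2E00E15 (r,user):
  L0: frame=0x31 idx=23 entry=0x55002 [P=0 RW=1 US=0 PS=0]
  ✗ PAGE_NOT_PRESENT  [1 reads]
#2 VA=0x101BD46 (r,user):
  L0: frame=0x31 idx=8 entry=0x38007 [P=1 RW=1 US=1 PS=0]
  L1: frame=0x38 idx=27 entry=0x3B007 [P=1 RW=1 US=1 PS=0]
  ✓ 0x3BD46  — 2 lookups
#3 VA=0x3208F89 (r,kernel):
  L0: frame=0x31 idx=25 entry=0x3D007 [P=1 RW=1 US=1 PS=0]
  L1: frame=0x3D idx=8 entry=0x41007 [P=1 RW=1 US=1 PS=0]
  ✓ 0x41F89  — 2 lookups
#4 VA=0x7B7D (w,kernel):
  L0: frame=0x31 idx=0 entry=0x42007 [P=1 RW=1 US=1 PS=0]
  L1: frame=0x42 idx=7 entry=0x45005 [P=1 RW=0 US=1 PS=0]
  ✗ PROTECTION_VIOLATION  [2 reads]
#5 VA=0x300E34B (w,user):
  L0: frame=0x31 idx=24 entry=0x48007 [P=1 RW=1 US=1 PS=0]
  L1: frame=0x48 idx=14 entry=0x49005 [P=1 RW=0 US=1 PS=0]
  ✗ PROTECTION_VIOLATION  [2 reads]
#6 VA=0x281962A (r,user):
  L0: frame=0x31 idx=20 entry=0x4A007 [P=1 RW=1 US=1 PS=0]
  L1: frame=0x4A idx=25 entry=0x4B007 [P=1 RW=1 US=1 PS=0]
  ✓ 0x4B62A  — 2 lookups
#7 VA=0x3E09239 (w,kernel):
  L0: frame=0x31 idx=31 entry=0x4C007 [P=1 RW=1 US=1 PS=0]
  L1: frame=0x4C idx=9 entry=0x52006 [P=0 RW=1 US=1 PS=0]
  ✗ PAGE_NOT_PRESENT  [2 reads]

Access #1 PA: FAULT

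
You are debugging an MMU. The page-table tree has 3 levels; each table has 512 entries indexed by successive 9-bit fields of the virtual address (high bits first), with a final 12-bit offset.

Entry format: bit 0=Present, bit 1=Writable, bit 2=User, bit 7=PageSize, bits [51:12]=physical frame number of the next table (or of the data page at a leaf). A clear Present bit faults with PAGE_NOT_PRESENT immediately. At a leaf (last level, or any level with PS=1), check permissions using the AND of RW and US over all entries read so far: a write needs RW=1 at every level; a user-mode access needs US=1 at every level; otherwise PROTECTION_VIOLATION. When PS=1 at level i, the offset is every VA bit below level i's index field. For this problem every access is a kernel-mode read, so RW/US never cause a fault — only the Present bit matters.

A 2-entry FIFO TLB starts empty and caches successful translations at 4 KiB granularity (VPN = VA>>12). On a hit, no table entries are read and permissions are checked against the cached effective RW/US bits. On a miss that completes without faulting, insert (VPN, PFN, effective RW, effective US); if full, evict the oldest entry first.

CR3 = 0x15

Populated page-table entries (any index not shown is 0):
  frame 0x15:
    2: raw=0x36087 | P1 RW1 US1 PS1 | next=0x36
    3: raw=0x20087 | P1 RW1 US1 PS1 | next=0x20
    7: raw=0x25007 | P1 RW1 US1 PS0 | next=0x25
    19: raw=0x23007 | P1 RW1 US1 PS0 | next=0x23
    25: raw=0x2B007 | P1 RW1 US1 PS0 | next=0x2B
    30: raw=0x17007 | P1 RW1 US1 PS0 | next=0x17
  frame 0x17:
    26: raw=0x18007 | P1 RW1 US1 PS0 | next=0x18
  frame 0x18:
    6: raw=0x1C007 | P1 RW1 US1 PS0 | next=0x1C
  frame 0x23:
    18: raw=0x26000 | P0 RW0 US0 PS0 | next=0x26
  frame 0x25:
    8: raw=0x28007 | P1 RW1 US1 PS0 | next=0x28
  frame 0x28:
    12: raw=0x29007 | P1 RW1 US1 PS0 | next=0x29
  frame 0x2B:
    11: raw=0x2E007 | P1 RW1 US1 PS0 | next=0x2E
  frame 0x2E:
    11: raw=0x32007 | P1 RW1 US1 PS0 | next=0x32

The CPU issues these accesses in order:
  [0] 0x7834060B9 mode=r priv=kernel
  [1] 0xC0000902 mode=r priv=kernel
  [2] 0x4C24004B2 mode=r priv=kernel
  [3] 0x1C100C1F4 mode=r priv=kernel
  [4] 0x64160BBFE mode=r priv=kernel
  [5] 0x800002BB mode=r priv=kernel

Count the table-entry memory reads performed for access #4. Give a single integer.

Walk each access:
#0 VA=0x7834060B9 (r,kernel):
  lvl0: tbl 0x15, slot 30 ⇒ 0x17007 (P1/RW1/US1/PS0)
  lvl1: tbl 0x17, slot 26 ⇒ 0x18007 (P1/RW1/US1/PS0)
  lvl2: tbl 0x18, slot 6 ⇒ 0x1C007 (P1/RW1/US1/PS0)
  → PA=0x1C0B9  (3 entries read)
#1 VA=0xC0000902 (r,kernel):
  lvl0: tbl 0x15, slot 3 ⇒ 0x20087 (P1/RW1/US1/PS1)
  → PA=0x20902 (huge @L0)  (1 entries read)
#2 VA=0x4C24004B2 (r,kernel):
  lvl0: tbl 0x15, slot 19 ⇒ 0x23007 (P1/RW1/US1/PS0)
  lvl1: tbl 0x23, slot 18 ⇒ 0x26000 (P0/RW0/US0/PS0)
  ⇒ fault: PAGE_NOT_PRESENT  — 2 lookups
#3 VA=0x1C100C1F4 (r,kernel):
  lvl0: tbl 0x15, slot 7 ⇒ 0x25007 (P1/RW1/US1/PS0)
  lvl1: tbl 0x25, slot 8 ⇒ 0x28007 (P1/RW1/US1/PS0)
  lvl2: tbl 0x28, slot 12 ⇒ 0x29007 (P1/RW1/US1/PS0)
  → PA=0x291F4  (3 entries read)
#4 VA=0x64160BBFE (r,kernel):
  lvl0: tbl 0x15, slot 25 ⇒ 0x2B007 (P1/RW1/US1/PS0)
  lvl1: tbl 0x2B, slot 11 ⇒ 0x2E007 (P1/RW1/US1/PS0)
  lvl2: tbl 0x2E, slot 11 ⇒ 0x32007 (P1/RW1/US1/PS0)
  → PA=0x32BFE  (3 entries read)
#5 VA=0x800002BB (r,kernel):
  lvl0: tbl 0x15, slot 2 ⇒ 0x36087 (P1/RW1/US1/PS1)
  → PA=0x362BB (huge @L0)  (1 entries read)

Entries read for #4: 3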